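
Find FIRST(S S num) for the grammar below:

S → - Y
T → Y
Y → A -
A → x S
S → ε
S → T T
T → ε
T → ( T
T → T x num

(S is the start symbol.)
{ '(', '-', 'num', 'x' }

FIRST sets of the non-terminals involved (from the grammar, by fixed-point iteration):
  FIRST(S) = { '(', '-', 'x', ε }

To compute FIRST(S S num), process the symbols left to right:
Symbol S is a non-terminal. Add FIRST(S) \ {ε} = { '(', '-', 'x' }
S is nullable (ε ∈ FIRST(S)), continue to the next symbol.
Symbol S is a non-terminal. Add FIRST(S) \ {ε} = { '(', '-', 'x' }
S is nullable (ε ∈ FIRST(S)), continue to the next symbol.
Symbol num is a terminal. Add 'num' and stop.
FIRST(S S num) = { '(', '-', 'num', 'x' }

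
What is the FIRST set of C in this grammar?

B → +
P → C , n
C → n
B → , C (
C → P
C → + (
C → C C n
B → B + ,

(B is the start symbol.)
{ '+', 'n' }

To compute FIRST(C), examine every production with C on the left-hand side, reading each right-hand side left to right until a non-nullable symbol is reached.

FIRST sets of the other non-terminals involved (by the same procedure, iterated to a fixed point):
  FIRST(P) = { '+', 'n' }

From C → n:
  - n is a terminal: add 'n' and stop
From C → P:
  - P is a non-terminal: add FIRST(P) \ {ε} = { '+', 'n' }
    P is not nullable, so stop
From C → + (:
  - '+' is a terminal: add '+' and stop
From C → C C n:
  - C is the symbol being defined: contributes nothing new
    C is not nullable, so stop

Collecting: FIRST(C) = { '+', 'n' }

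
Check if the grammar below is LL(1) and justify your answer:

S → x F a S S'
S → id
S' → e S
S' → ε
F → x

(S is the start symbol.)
No. Predict set conflict for S': { 'e' }

Relevant sets:
  FOLLOW(S') = { $, 'e' }

For S:
  PREDICT(S → x F a S S') = { 'x' }
  PREDICT(S → id) = { 'id' }
For S':
  PREDICT(S' → e S) = { 'e' }
  PREDICT(S' → ε) = { $, 'e' }
F has a single production, so nothing to check there.

Conflict found: Predict set conflict for S': { 'e' }
The grammar is NOT LL(1).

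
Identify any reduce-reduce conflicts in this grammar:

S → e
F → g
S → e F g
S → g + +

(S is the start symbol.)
A reduce-reduce conflict occurs when an LR(0) state has two complete items [A → α .] and [B → β .] — both call for a reduction, and with no lookahead the parser cannot choose between them.

Augment with S' → S and build the canonical LR(0) collection (I0 = CLOSURE({[S' → . S]}), then GOTO on every symbol after a dot until no new states appear). It has 9 states:
  I0: { [S → . e F g], [S → . e], [S → . g + +], [S' → . S] }  — shift
  I1: { [S' → S .] }  — accept
  I2: { [F → . g], [S → e . F g], [S → e .] }  — shift, reduce
  I3: { [S → g . + +] }  — shift
  I4: { [S → g + . +] }  — shift
  I5: { [S → g + + .] }  — reduce
  I6: { [S → e F . g] }  — shift
  I7: { [F → g .] }  — reduce
  I8: { [S → e F g .] }  — reduce

No state contains more than one complete item.

Answer: No reduce-reduce conflicts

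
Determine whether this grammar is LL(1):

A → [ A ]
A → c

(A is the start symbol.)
Yes, the grammar is LL(1).

For A:
  PREDICT(A → '[' A ']') = { '[' }
  PREDICT(A → c) = { 'c' }

All predict sets are disjoint. The grammar IS LL(1).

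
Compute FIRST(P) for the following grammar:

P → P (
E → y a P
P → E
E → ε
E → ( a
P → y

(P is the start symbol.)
To compute FIRST(P), examine every production with P on the left-hand side, reading each right-hand side left to right until a non-nullable symbol is reached.

FIRST sets of the other non-terminals involved (by the same procedure, iterated to a fixed point):
  FIRST(E) = { '(', 'y', ε }

From P → P (:
  - P is the symbol being defined: contributes nothing new
    P is nullable, so continue to the next symbol
  - '(' is a terminal: add '(' and stop
From P → E:
  - E is a non-terminal: add FIRST(E) \ {ε} = { '(', 'y' }
    E is nullable and nothing follows, so the whole right-hand side can vanish: ε ∈ FIRST(P)
From P → y:
  - y is a terminal: add 'y' and stop

Collecting: FIRST(P) = { '(', 'y', ε }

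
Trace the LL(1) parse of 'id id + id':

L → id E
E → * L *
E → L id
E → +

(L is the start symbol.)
LL(1) parsing maintains a stack (initially the start symbol over $) and the input. At each step: if the stack top is a terminal, match it against the current input token; if it is a non-terminal N, replace it with the RHS of M[N, lookahead] (the unique production whose predict set contains the lookahead).

Stack is shown with the top on the left.

Stack      Input         Action
-------------------------------
L $        id id + id $  output L → id E
id E $     id id + id $  match 'id'
E $        id + id $     output E → L id
L id $     id + id $     output L → id E
id E id $  id + id $     match 'id'
E id $     + id $        output E → +
+ id $     + id $        match '+'
id $       id $          match 'id'
$          $             accept

The string is accepted.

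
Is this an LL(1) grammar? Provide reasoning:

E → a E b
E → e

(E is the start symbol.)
Yes, the grammar is LL(1).

For E:
  PREDICT(E → a E b) = { 'a' }
  PREDICT(E → e) = { 'e' }

All predict sets are disjoint. The grammar IS LL(1).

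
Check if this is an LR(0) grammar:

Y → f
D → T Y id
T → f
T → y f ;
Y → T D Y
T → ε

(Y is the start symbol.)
No. Shift-reduce conflict between [T → .] and [T → . f]

A grammar is LR(0) if no state in the canonical LR(0) collection has:
  - both a shift item (dot before a terminal) and a complete item (shift-reduce conflict), or
  - two or more complete items (reduce-reduce conflict; the accept item [Y' → Y .] counts as a complete item here).

Augment with Y' → Y and build the canonical LR(0) collection (I0 = CLOSURE({[Y' → . Y]}), then GOTO on every symbol after a dot until no new states appear). It has 13 states:
  I0: { [T → . f], [T → . y f ;], [T → .], [Y → . T D Y], [Y → . f], [Y' → . Y] }  — shift, reduce
  I1: { [D → . T Y id], [T → . f], [T → . y f ;], [T → .], [Y → T . D Y] }  — shift, reduce
  I2: { [Y' → Y .] }  — accept
  I3: { [T → f .], [Y → f .] }  — 2 reduces
  I4: { [T → y . f ;] }  — shift
  I5: { [T → y f . ;] }  — shift
  I6: { [T → y f ; .] }  — reduce
  I7: { [T → . f], [T → . y f ;], [T → .], [Y → . T D Y], [Y → . f], [Y → T D . Y] }  — shift, reduce
  I8: { [D → T . Y id], [T → . f], [T → . y f ;], [T → .], [Y → . T D Y], [Y → . f] }  — shift, reduce
  I9: { [T → f .] }  — reduce
  I10: { [D → T Y . id] }  — shift
  I11: { [D → T Y id .] }  — reduce
  I12: { [Y → T D Y .] }  — reduce

Conflict in state I0:
  Shift-reduce conflict between [T → .] and [T → . f]
So the grammar is NOT LR(0).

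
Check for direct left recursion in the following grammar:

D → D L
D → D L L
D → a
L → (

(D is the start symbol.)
D → D L: LEFT RECURSIVE (starts with D)
D → D L L: LEFT RECURSIVE (starts with D)
D → a: starts with a
L → (: starts with '('

The grammar has direct left recursion on: D.

Answer: Yes, D is left-recursive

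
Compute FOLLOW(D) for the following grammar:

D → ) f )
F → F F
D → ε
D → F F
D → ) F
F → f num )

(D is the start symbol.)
{ $ }

To compute FOLLOW(D), find every occurrence of D on a right-hand side N → α D β: add FIRST(β) \ {ε}, and if β is empty or nullable also add FOLLOW(N). Iterate to a fixed point.

D is the start symbol, so $ ∈ FOLLOW(D).
D does not occur on any right-hand side.

Taking the union: FOLLOW(D) = { $ }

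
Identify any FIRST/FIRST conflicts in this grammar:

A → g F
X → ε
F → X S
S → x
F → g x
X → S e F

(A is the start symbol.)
No FIRST/FIRST conflicts.

A FIRST/FIRST conflict occurs when two productions N → α and N → β for the same non-terminal have FIRST(α) ∩ FIRST(β) ≠ ∅ (with ε ∈ FIRST of a nullable right-hand side, so two nullable alternatives also conflict).

FIRST sets of the non-terminals at (or reachable through a nullable prefix from) the front of some alternative:
  FIRST(S) = { 'x' }
  FIRST(X) = { 'x', ε }

Productions for X:
  X → ε: FIRST = { ε }
  X → S e F: FIRST = { 'x' }
Productions for F:
  F → X S: FIRST = { 'x' }
  F → g x: FIRST = { 'g' }
A, S have only one production, so no FIRST/FIRST conflict is possible there.

All alternatives of each non-terminal have pairwise disjoint FIRST sets.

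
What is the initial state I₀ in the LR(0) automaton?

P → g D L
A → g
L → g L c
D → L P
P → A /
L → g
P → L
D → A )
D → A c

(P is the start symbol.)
First, augment the grammar with P' → P
I₀ = CLOSURE({ [P' → . P] }):
  [P' → . P] has the dot before P: add [P → . g D L], [P → . A /], [P → . L]
  [P → . A /] has the dot before A: add [A → . g]
  [P → . L] has the dot before L: add [L → . g L c], [L → . g]
No further items can be added.

I₀ = { [A → . g], [L → . g L c], [L → . g], [P → . A /], [P → . L], [P → . g D L], [P' → . P] }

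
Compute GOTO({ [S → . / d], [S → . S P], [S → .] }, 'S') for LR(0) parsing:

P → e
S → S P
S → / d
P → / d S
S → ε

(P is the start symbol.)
GOTO(I, 'S') = CLOSURE({ [A → αX.β] : [A → α.Xβ] ∈ I, X = 'S' })

Items with dot before 'S', with the dot advanced:
  [S → . S P] → [S → S . P]
Closure of the advanced items:
  [S → S . P] has the dot before P: add [P → . e], [P → . / d S]

GOTO = { [P → . / d S], [P → . e], [S → S . P] }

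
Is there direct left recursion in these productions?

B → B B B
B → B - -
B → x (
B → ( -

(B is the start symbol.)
Direct left recursion occurs when N → N α for some non-terminal N (the right-hand side begins with the left-hand side itself).

B → B B B: LEFT RECURSIVE (starts with B)
B → B - -: LEFT RECURSIVE (starts with B)
B → x (: starts with x
B → ( -: starts with '('

The grammar has direct left recursion on: B.

Answer: Yes, B is left-recursive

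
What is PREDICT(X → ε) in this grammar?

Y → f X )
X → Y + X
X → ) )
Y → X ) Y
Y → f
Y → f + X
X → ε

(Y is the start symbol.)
{ $, ')', '+' }

PREDICT(X → ε) = (FIRST(RHS) \ {ε}) ∪ (FOLLOW(X) if ε ∈ FIRST(RHS), i.e. RHS ⇒* ε)
The right-hand side is ε (FIRST(ε) = { ε }), so the predict set is FOLLOW(X) = { $, ')', '+' }
PREDICT(X → ε) = { $, ')', '+' }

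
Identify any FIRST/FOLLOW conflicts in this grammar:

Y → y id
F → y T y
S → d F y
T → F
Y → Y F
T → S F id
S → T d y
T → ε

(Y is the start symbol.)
Yes. T → F with FOLLOW(T) on { 'y' }; T → S F id with FOLLOW(T) on { 'd', 'y' }

A FIRST/FOLLOW conflict occurs when a non-terminal N has a nullable alternative N → β (β ⇒* ε) and another alternative N → α with FIRST(α) ∩ FOLLOW(N) ≠ ∅: on such a lookahead the parser cannot decide between expanding α and letting N vanish via β.

Nullable non-terminals: T.
FIRST sets used below: FIRST(F) = { 'y' }, FIRST(S) = { 'd', 'y' }

T: nullable alternative(s) T → ε; FOLLOW(T) = { 'd', 'y' }
  T → F: FIRST \ {ε} = { 'y' } — overlaps FOLLOW(T) on { 'y' }: CONFLICT
  T → S F id: FIRST \ {ε} = { 'd', 'y' } — overlaps FOLLOW(T) on { 'd', 'y' }: CONFLICT
  T → ε: FIRST \ {ε} = { } — this is the only nullable alternative, skip

F, S, Y have no nullable alternative, so no FIRST/FOLLOW check is needed there.

So the grammar has 2 FIRST/FOLLOW conflicts (marked CONFLICT above).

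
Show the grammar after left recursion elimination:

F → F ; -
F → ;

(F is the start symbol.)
F → ; F'
F' → ; - F'
F' → ε

F is directly left-recursive. The standard transformation for
  A → A α₁ | ... | A α_m | β₁ | ... | β_n
is
  A  → β₁ A' | ... | β_n A'
  A' → α₁ A' | ... | α_m A' | ε

F → ; becomes F → ; F'
F → F ; - becomes F' → ; - F'
Add F' → ε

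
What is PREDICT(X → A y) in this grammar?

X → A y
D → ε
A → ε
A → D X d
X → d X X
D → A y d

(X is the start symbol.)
{ 'd', 'y' }

PREDICT(X → A y) = (FIRST(RHS) \ {ε}) ∪ (FOLLOW(X) if ε ∈ FIRST(RHS), i.e. RHS ⇒* ε)
FIRST(A) = { 'd', 'y', ε }
FIRST(A y) = { 'd', 'y' }
ε ∉ FIRST(A y), so FOLLOW(X) is not added.
PREDICT(X → A y) = { 'd', 'y' }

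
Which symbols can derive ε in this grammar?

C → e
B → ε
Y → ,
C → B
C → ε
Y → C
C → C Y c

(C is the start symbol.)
{ 'B', 'C', 'Y' }

A non-terminal is nullable if it can derive ε (the empty string): either it has an ε-production, or it has a production whose right-hand side consists entirely of nullable non-terminals.

ε-productions: B → ε, C → ε
So B, C are immediately nullable.
Y → C: every symbol on the right is nullable, so Y is nullable too.
Every non-terminal is now nullable.
Nullable = { 'B', 'C', 'Y' }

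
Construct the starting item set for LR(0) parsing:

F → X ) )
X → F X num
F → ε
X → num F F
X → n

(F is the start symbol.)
{ [F → . X ) )], [F → .], [F' → . F], [X → . F X num], [X → . n], [X → . num F F] }

First, augment the grammar with F' → F
I₀ = CLOSURE({ [F' → . F] }):
  [F' → . F] has the dot before F: add [F → . X ) )], [F → .]
  [F → . X ) )] has the dot before X: add [X → . F X num], [X → . num F F], [X → . n]
No further items can be added.

I₀ = { [F → . X ) )], [F → .], [F' → . F], [X → . F X num], [X → . n], [X → . num F F] }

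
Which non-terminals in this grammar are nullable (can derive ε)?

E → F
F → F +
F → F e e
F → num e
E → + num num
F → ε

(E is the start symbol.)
ε-productions: F → ε
So F is immediately nullable.
E → F: every symbol on the right is nullable, so E is nullable too.
Every non-terminal is now nullable.
Nullable = { 'E', 'F' }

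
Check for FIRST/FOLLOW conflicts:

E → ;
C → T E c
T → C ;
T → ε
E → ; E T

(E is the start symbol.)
Nullable non-terminals: T.
FIRST sets used below: FIRST(C) = { ';' }

T: nullable alternative(s) T → ε; FOLLOW(T) = { $, ';', 'c' }
  T → C ;: FIRST \ {ε} = { ';' } — overlaps FOLLOW(T) on { ';' }: CONFLICT
  T → ε: FIRST \ {ε} = { } — this is the only nullable alternative, skip

C, E have no nullable alternative, so no FIRST/FOLLOW check is needed there.

So the grammar has 1 FIRST/FOLLOW conflict (marked CONFLICT above).

Answer: Yes. T → C ';' with FOLLOW(T) on { ';' }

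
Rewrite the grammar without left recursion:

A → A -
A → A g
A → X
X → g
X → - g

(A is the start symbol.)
A is directly left-recursive. The standard transformation for
  A → A α₁ | ... | A α_m | β₁ | ... | β_n
is
  A  → β₁ A' | ... | β_n A'
  A' → α₁ A' | ... | α_m A' | ε

A → X becomes A → X A'
A → A - becomes A' → - A'
A → A g becomes A' → g A'
Add A' → ε

Productions for other non-terminals are unchanged:
  X → g
  X → - g

Resulting grammar:
A → X A'
A' → - A'
A' → g A'
A' → ε
X → g
X → - g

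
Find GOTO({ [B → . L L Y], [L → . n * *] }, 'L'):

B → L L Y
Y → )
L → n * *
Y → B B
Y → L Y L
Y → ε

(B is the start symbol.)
{ [B → L . L Y], [L → . n * *] }

GOTO(I, 'L') = CLOSURE({ [A → αX.β] : [A → α.Xβ] ∈ I, X = 'L' })

Items with dot before 'L', with the dot advanced:
  [B → . L L Y] → [B → L . L Y]
Closure of the advanced items:
  [B → L . L Y] has the dot before L: add [L → . n * *]

GOTO = { [B → L . L Y], [L → . n * *] }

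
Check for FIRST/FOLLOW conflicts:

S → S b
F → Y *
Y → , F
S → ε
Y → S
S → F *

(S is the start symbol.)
A FIRST/FOLLOW conflict occurs when a non-terminal N has a nullable alternative N → β (β ⇒* ε) and another alternative N → α with FIRST(α) ∩ FOLLOW(N) ≠ ∅: on such a lookahead the parser cannot decide between expanding α and letting N vanish via β.

Nullable non-terminals: S, Y.
FIRST sets used below: FIRST(S) = { '*', ',', 'b', ε }, FIRST(F) = { '*', ',', 'b' }

S: nullable alternative(s) S → ε; FOLLOW(S) = { $, '*', 'b' }
  S → S b: FIRST \ {ε} = { '*', ',', 'b' } — overlaps FOLLOW(S) on { '*', 'b' }: CONFLICT
  S → ε: FIRST \ {ε} = { } — this is the only nullable alternative, skip
  S → F *: FIRST \ {ε} = { '*', ',', 'b' } — overlaps FOLLOW(S) on { '*', 'b' }: CONFLICT

Y: nullable alternative(s) Y → S; FOLLOW(Y) = { '*' }
  Y → , F: FIRST \ {ε} = { ',' } — disjoint from FOLLOW(Y)
  Y → S: FIRST \ {ε} = { '*', ',', 'b' } — this is the only nullable alternative, skip

F has no nullable alternative, so no FIRST/FOLLOW check is needed there.

So the grammar has 2 FIRST/FOLLOW conflicts (marked CONFLICT above).

Answer: Yes. S → S b with FOLLOW(S) on { '*', 'b' }; S → F '*' with FOLLOW(S) on { '*', 'b' }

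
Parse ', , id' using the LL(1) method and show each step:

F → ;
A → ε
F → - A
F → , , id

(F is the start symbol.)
LL(1) parsing maintains a stack (initially the start symbol over $) and the input. At each step: if the stack top is a terminal, match it against the current input token; if it is a non-terminal N, replace it with the RHS of M[N, lookahead] (the unique production whose predict set contains the lookahead).

Stack is shown with the top on the left.

Stack     Input     Action
--------------------------
F $       , , id $  output F → , , id
, , id $  , , id $  match ','
, id $    , id $    match ','
id $      id $      match 'id'
$         $         accept

The string is accepted.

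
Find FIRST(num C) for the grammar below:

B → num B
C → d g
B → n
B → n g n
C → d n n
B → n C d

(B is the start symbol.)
{ 'num' }

To compute FIRST(num C), process the symbols left to right:
Symbol num is a terminal. Add 'num' and stop.
FIRST(num C) = { 'num' }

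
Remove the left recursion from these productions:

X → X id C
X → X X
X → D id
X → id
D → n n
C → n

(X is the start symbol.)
X is directly left-recursive. The standard transformation for
  A → A α₁ | ... | A α_m | β₁ | ... | β_n
is
  A  → β₁ A' | ... | β_n A'
  A' → α₁ A' | ... | α_m A' | ε

X → D id becomes X → D id X'
X → id becomes X → id X'
X → X id C becomes X' → id C X'
X → X X becomes X' → X X'
Add X' → ε

Productions for other non-terminals are unchanged:
  D → n n
  C → n

Resulting grammar:
X → D id X'
X → id X'
X' → id C X'
X' → X X'
X' → ε
D → n n
C → n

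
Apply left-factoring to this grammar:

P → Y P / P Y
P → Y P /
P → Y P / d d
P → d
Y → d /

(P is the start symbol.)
P → Y P / P'
P' → P Y
P' → ε
P' → d d
P → d
Y → d /

Left-factoring transforms A → αβ₁ | αβ₂ into A → αA' and A' → β₁ | β₂
(α is the longest common prefix among the alternatives). Repeat until
no nonterminal has two alternatives with a common prefix.

Round 1: P has alternatives sharing prefix 'Y P /'. Introduce P': P → Y P / P'
  Add: P' → P Y
  Add: P' → ε
  Add: P' → d d

No remaining common prefixes — done.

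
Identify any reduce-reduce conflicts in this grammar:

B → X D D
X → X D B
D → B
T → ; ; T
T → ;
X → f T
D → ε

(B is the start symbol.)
A reduce-reduce conflict occurs when an LR(0) state has two complete items [A → α .] and [B → β .] — both call for a reduction, and with no lookahead the parser cannot choose between them.

Augment with B' → B and build the canonical LR(0) collection (I0 = CLOSURE({[B' → . B]}), then GOTO on every symbol after a dot until no new states appear). It has 12 states:
  I0: { [B → . X D D], [B' → . B], [X → . X D B], [X → . f T] }  — shift
  I1: { [B' → B .] }  — accept
  I2: { [B → . X D D], [B → X . D D], [D → . B], [D → .], [X → . X D B], [X → . f T], [X → X . D B] }  — shift, reduce
  I3: { [T → . ; ; T], [T → . ;], [X → f . T] }  — shift
  I4: { [T → ; . ; T], [T → ; .] }  — shift, reduce
  I5: { [X → f T .] }  — reduce
  I6: { [T → . ; ; T], [T → . ;], [T → ; ; . T] }  — shift
  I7: { [T → ; ; T .] }  — reduce
  I8: { [D → B .] }  — reduce
  I9: { [B → . X D D], [B → X D . D], [D → . B], [D → .], [X → . X D B], [X → . f T], [X → X D . B] }  — shift, reduce
  I10: { [D → B .], [X → X D B .] }  — 2 reduces
  I11: { [B → X D D .] }  — reduce

I10 contains complete items [D → B .], [X → X D B .] — reduce-reduce conflict.

Answer: Yes — I10: [D → B .] vs [X → X D B .]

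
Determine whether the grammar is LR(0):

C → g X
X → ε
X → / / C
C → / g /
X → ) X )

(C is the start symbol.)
A grammar is LR(0) if no state in the canonical LR(0) collection has:
  - both a shift item (dot before a terminal) and a complete item (shift-reduce conflict), or
  - two or more complete items (reduce-reduce conflict; the accept item [C' → C .] counts as a complete item here).

Augment with C' → C and build the canonical LR(0) collection (I0 = CLOSURE({[C' → . C]}), then GOTO on every symbol after a dot until no new states appear). It has 13 states:
  I0: { [C → . / g /], [C → . g X], [C' → . C] }  — shift
  I1: { [C → / . g /] }  — shift
  I2: { [C' → C .] }  — accept
  I3: { [C → g . X], [X → . ) X )], [X → . / / C], [X → .] }  — shift, reduce
  I4: { [X → ) . X )], [X → . ) X )], [X → . / / C], [X → .] }  — shift, reduce
  I5: { [X → / . / C] }  — shift
  I6: { [C → g X .] }  — reduce
  I7: { [C → . / g /], [C → . g X], [X → / / . C] }  — shift
  I8: { [X → / / C .] }  — reduce
  I9: { [X → ) X . )] }  — shift
  I10: { [X → ) X ) .] }  — reduce
  I11: { [C → / g . /] }  — shift
  I12: { [C → / g / .] }  — reduce

Conflict in state I3:
  Shift-reduce conflict between [X → .] and [X → . ) X )]
So the grammar is NOT LR(0).

Answer: No. Shift-reduce conflict between [X → .] and [X → . ) X )]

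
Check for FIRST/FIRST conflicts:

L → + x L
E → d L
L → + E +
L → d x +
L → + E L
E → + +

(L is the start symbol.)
Yes. L → '+' x L / L → '+' E '+' on { '+' }; L → '+' x L / L → '+' E L on { '+' }; L → '+' E '+' / L → '+' E L on { '+' }

A FIRST/FIRST conflict occurs when two productions N → α and N → β for the same non-terminal have FIRST(α) ∩ FIRST(β) ≠ ∅ (with ε ∈ FIRST of a nullable right-hand side, so two nullable alternatives also conflict).

Productions for L:
  L → + x L: FIRST = { '+' }
  L → + E +: FIRST = { '+' }
  L → d x +: FIRST = { 'd' }
  L → + E L: FIRST = { '+' }
Productions for E:
  E → d L: FIRST = { 'd' }
  E → + +: FIRST = { '+' }

Conflict for L: L → + x L and L → + E +
  Overlap: { '+' }
Conflict for L: L → + x L and L → + E L
  Overlap: { '+' }
Conflict for L: L → + E + and L → + E L
  Overlap: { '+' }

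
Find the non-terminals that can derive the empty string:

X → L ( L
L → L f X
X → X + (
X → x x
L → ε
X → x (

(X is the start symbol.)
{ 'L' }

ε-productions: L → ε
So L is immediately nullable.
No further non-terminal can be added: every production for the remaining non-terminals contains a terminal or a non-nullable non-terminal.
Nullable = { 'L' }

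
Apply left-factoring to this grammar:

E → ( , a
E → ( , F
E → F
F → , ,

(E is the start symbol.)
Left-factoring transforms A → αβ₁ | αβ₂ into A → αA' and A' → β₁ | β₂
(α is the longest common prefix among the alternatives). Repeat until
no nonterminal has two alternatives with a common prefix.

Round 1: E has alternatives sharing prefix '( ,'. Introduce E': E → ( , E'
  Add: E' → a
  Add: E' → F

No remaining common prefixes — done.

Resulting grammar:
E → ( , E'
E' → a
E' → F
E → F
F → , ,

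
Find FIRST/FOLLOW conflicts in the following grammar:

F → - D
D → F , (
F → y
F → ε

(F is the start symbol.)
No FIRST/FOLLOW conflicts.

A FIRST/FOLLOW conflict occurs when a non-terminal N has a nullable alternative N → β (β ⇒* ε) and another alternative N → α with FIRST(α) ∩ FOLLOW(N) ≠ ∅: on such a lookahead the parser cannot decide between expanding α and letting N vanish via β.

Nullable non-terminals: F.

F: nullable alternative(s) F → ε; FOLLOW(F) = { $, ',' }
  F → - D: FIRST \ {ε} = { '-' } — disjoint from FOLLOW(F)
  F → y: FIRST \ {ε} = { 'y' } — disjoint from FOLLOW(F)
  F → ε: FIRST \ {ε} = { } — this is the only nullable alternative, skip

D has no nullable alternative, so no FIRST/FOLLOW check is needed there.

No FIRST/FOLLOW conflicts found.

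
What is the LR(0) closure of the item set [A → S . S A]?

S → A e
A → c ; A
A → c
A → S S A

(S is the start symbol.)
Start with: [A → S . S A]
  [A → S . S A] has the dot before S: add [S → . A e]
  [S → . A e] has the dot before A: add [A → . c ; A], [A → . c], [A → . S S A]
No further items can be added.

CLOSURE = { [A → . S S A], [A → . c ; A], [A → . c], [A → S . S A], [S → . A e] }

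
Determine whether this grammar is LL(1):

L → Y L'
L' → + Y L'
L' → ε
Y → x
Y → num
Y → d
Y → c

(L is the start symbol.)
Yes, the grammar is LL(1).

Relevant sets:
  FOLLOW(L') = { $ }

For L':
  PREDICT(L' → '+' Y L') = { '+' }
  PREDICT(L' → ε) = { $ }
For Y:
  PREDICT(Y → x) = { 'x' }
  PREDICT(Y → num) = { 'num' }
  PREDICT(Y → d) = { 'd' }
  PREDICT(Y → c) = { 'c' }
L has a single production, so nothing to check there.

All predict sets are disjoint. The grammar IS LL(1).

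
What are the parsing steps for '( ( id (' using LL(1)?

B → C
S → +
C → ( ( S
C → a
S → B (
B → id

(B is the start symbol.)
LL(1) parsing maintains a stack (initially the start symbol over $) and the input. At each step: if the stack top is a terminal, match it against the current input token; if it is a non-terminal N, replace it with the RHS of M[N, lookahead] (the unique production whose predict set contains the lookahead).

Stack is shown with the top on the left.

Stack    Input       Action
---------------------------
B $      ( ( id ( $  output B → C
C $      ( ( id ( $  output C → ( ( S
( ( S $  ( ( id ( $  match '('
( S $    ( id ( $    match '('
S $      id ( $      output S → B (
B ( $    id ( $      output B → id
id ( $   id ( $      match 'id'
( $      ( $         match '('
$        $           accept

The string is accepted.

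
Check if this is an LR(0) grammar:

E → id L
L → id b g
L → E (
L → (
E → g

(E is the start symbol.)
Augment with E' → E and build the canonical LR(0) collection (I0 = CLOSURE({[E' → . E]}), then GOTO on every symbol after a dot until no new states appear). It has 11 states:
  I0: { [E → . g], [E → . id L], [E' → . E] }  — shift
  I1: { [E' → E .] }  — accept
  I2: { [E → g .] }  — reduce
  I3: { [E → . g], [E → . id L], [E → id . L], [L → . (], [L → . E (], [L → . id b g] }  — shift
  I4: { [L → ( .] }  — reduce
  I5: { [L → E . (] }  — shift
  I6: { [E → id L .] }  — reduce
  I7: { [E → . g], [E → . id L], [E → id . L], [L → . (], [L → . E (], [L → . id b g], [L → id . b g] }  — shift
  I8: { [L → id b . g] }  — shift
  I9: { [L → id b g .] }  — reduce
  I10: { [L → E ( .] }  — reduce

Every state is either a pure shift/goto state or contains exactly one complete item and nothing to shift — no conflicts. The grammar is LR(0).

Answer: Yes, the grammar is LR(0)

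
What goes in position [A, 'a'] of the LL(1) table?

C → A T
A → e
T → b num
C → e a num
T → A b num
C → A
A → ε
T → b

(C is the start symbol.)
To find M[A, 'a'], we find productions for A where 'a' is in the predict set (PREDICT(N → α) = (FIRST(α) \ {ε}) ∪ (FOLLOW(N) if α ⇒* ε)).

Relevant sets:
  FOLLOW(A) = { $, 'b', 'e' }

A → e: PREDICT = { 'e' }
A → ε: PREDICT = { $, 'b', 'e' }

M[A, 'a'] is empty (no production applies)

Answer: Empty (error entry)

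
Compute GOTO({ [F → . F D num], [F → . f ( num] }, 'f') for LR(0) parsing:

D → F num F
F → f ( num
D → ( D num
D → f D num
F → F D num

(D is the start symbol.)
GOTO(I, 'f') = CLOSURE({ [A → αX.β] : [A → α.Xβ] ∈ I, X = 'f' })

Items with dot before 'f', with the dot advanced:
  [F → . f ( num] → [F → f . ( num]
Closure adds nothing (no advanced item has the dot before a non-terminal).

GOTO = { [F → f . ( num] }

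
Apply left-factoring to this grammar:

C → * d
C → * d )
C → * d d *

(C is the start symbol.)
C → * d C'
C' → ε
C' → )
C' → d *

Left-factoring transforms A → αβ₁ | αβ₂ into A → αA' and A' → β₁ | β₂
(α is the longest common prefix among the alternatives). Repeat until
no nonterminal has two alternatives with a common prefix.

Round 1: C has alternatives sharing prefix '* d'. Introduce C': C → * d C'
  Add: C' → ε
  Add: C' → )
  Add: C' → d *

No remaining common prefixes — done.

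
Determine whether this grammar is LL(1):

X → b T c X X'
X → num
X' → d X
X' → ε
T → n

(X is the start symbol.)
A grammar is LL(1) if for each non-terminal N with multiple productions, the predict sets of those productions are pairwise disjoint, where PREDICT(N → α) = (FIRST(α) \ {ε}) ∪ (FOLLOW(N) if α ⇒* ε).

Relevant sets:
  FOLLOW(X') = { $, 'd' }

For X:
  PREDICT(X → b T c X X') = { 'b' }
  PREDICT(X → num) = { 'num' }
For X':
  PREDICT(X' → d X) = { 'd' }
  PREDICT(X' → ε) = { $, 'd' }
T has a single production, so nothing to check there.

Conflict found: Predict set conflict for X': { 'd' }
The grammar is NOT LL(1).

Answer: No. Predict set conflict for X': { 'd' }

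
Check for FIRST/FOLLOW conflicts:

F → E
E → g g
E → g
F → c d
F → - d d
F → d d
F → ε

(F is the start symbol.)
No FIRST/FOLLOW conflicts.

Nullable non-terminals: F.
FIRST sets used below: FIRST(E) = { 'g' }

F: nullable alternative(s) F → ε; FOLLOW(F) = { $ }
  F → E: FIRST \ {ε} = { 'g' } — disjoint from FOLLOW(F)
  F → c d: FIRST \ {ε} = { 'c' } — disjoint from FOLLOW(F)
  F → - d d: FIRST \ {ε} = { '-' } — disjoint from FOLLOW(F)
  F → d d: FIRST \ {ε} = { 'd' } — disjoint from FOLLOW(F)
  F → ε: FIRST \ {ε} = { } — this is the only nullable alternative, skip

E has no nullable alternative, so no FIRST/FOLLOW check is needed there.

No FIRST/FOLLOW conflicts found.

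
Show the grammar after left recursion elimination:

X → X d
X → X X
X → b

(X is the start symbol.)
X is directly left-recursive. The standard transformation for
  A → A α₁ | ... | A α_m | β₁ | ... | β_n
is
  A  → β₁ A' | ... | β_n A'
  A' → α₁ A' | ... | α_m A' | ε

X → b becomes X → b X'
X → X d becomes X' → d X'
X → X X becomes X' → X X'
Add X' → ε

Resulting grammar:
X → b X'
X' → d X'
X' → X X'
X' → ε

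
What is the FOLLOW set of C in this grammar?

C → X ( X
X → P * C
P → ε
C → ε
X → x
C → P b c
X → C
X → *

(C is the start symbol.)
C is the start symbol, so $ ∈ FOLLOW(C).
In X → P * C: C is at the end, add FOLLOW(X)
In X → C: C is at the end, add FOLLOW(X)

The FOLLOW sets referred to above (computed the same way, to a fixed point):
  FOLLOW(X) = { $, '(' }

Taking the union: FOLLOW(C) = { $, '(' }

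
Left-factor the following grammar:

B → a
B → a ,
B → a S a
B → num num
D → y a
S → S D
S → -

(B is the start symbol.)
B → a B'
B' → ε
B' → ,
B' → S a
B → num num
D → y a
S → S D
S → -

Left-factoring transforms A → αβ₁ | αβ₂ into A → αA' and A' → β₁ | β₂
(α is the longest common prefix among the alternatives). Repeat until
no nonterminal has two alternatives with a common prefix.

Round 1: B has alternatives sharing prefix 'a'. Introduce B': B → a B'
  Add: B' → ε
  Add: B' → ,
  Add: B' → S a

No remaining common prefixes — done.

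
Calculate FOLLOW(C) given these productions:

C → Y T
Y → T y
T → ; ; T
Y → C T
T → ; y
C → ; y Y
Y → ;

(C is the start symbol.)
{ $, ';' }

C is the start symbol, so $ ∈ FOLLOW(C).
In Y → C T: C is followed by T, add FIRST(T) \ {ε} = { ';' }

Taking the union: FOLLOW(C) = { $, ';' }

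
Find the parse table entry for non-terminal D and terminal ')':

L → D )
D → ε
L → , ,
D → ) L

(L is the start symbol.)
D → ε, D → ) L

To find M[D, ')'], we find productions for D where ')' is in the predict set (PREDICT(N → α) = (FIRST(α) \ {ε}) ∪ (FOLLOW(N) if α ⇒* ε)).

Relevant sets:
  FOLLOW(D) = { ')' }

D → ε: PREDICT = { ')' }
  ')' is in predict set, so this production goes in M[D, ')']
D → ) L: PREDICT = { ')' }
  ')' is in predict set, so this production goes in M[D, ')']

M[D, ')'] = D → ε, D → ) L  (a multiply-defined cell — the grammar is not LL(1))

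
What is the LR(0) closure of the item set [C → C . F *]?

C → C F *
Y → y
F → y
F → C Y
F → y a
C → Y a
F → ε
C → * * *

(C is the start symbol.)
To compute CLOSURE, for each item [A → α.Bβ] where B is a non-terminal, add [B → .γ] for all productions B → γ; repeat for the newly added items until nothing changes.

Start with: [C → C . F *]
  [C → C . F *] has the dot before F: add [F → . y], [F → . C Y], [F → . y a], [F → .]
  [F → . C Y] has the dot before C: add [C → . C F *], [C → . Y a], [C → . * * *]
  [C → . Y a] has the dot before Y: add [Y → . y]
No further items can be added.

CLOSURE = { [C → . * * *], [C → . C F *], [C → . Y a], [C → C . F *], [F → . C Y], [F → . y a], [F → . y], [F → .], [Y → . y] }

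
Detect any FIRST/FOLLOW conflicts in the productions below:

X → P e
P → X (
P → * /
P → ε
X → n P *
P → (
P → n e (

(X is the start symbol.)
Nullable non-terminals: P.
FIRST sets used below: FIRST(X) = { '(', '*', 'e', 'n' }

P: nullable alternative(s) P → ε; FOLLOW(P) = { '*', 'e' }
  P → X (: FIRST \ {ε} = { '(', '*', 'e', 'n' } — overlaps FOLLOW(P) on { '*', 'e' }: CONFLICT
  P → * /: FIRST \ {ε} = { '*' } — overlaps FOLLOW(P) on { '*' }: CONFLICT
  P → ε: FIRST \ {ε} = { } — this is the only nullable alternative, skip
  P → (: FIRST \ {ε} = { '(' } — disjoint from FOLLOW(P)
  P → n e (: FIRST \ {ε} = { 'n' } — disjoint from FOLLOW(P)

X has no nullable alternative, so no FIRST/FOLLOW check is needed there.

So the grammar has 2 FIRST/FOLLOW conflicts (marked CONFLICT above).

Answer: Yes. P → X '(' with FOLLOW(P) on { '*', 'e' }; P → '*' '/' with FOLLOW(P) on { '*' }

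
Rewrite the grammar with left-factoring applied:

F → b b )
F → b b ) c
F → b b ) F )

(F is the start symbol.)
Left-factoring transforms A → αβ₁ | αβ₂ into A → αA' and A' → β₁ | β₂
(α is the longest common prefix among the alternatives). Repeat until
no nonterminal has two alternatives with a common prefix.

Round 1: F has alternatives sharing prefix 'b b )'. Introduce F': F → b b ) F'
  Add: F' → ε
  Add: F' → c
  Add: F' → F )

No remaining common prefixes — done.

Resulting grammar:
F → b b ) F'
F' → ε
F' → c
F' → F )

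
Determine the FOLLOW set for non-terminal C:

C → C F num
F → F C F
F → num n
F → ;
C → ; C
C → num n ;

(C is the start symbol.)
C is the start symbol, so $ ∈ FOLLOW(C).
In C → C F num: C is followed by F num, add FIRST(F num) \ {ε} = { ';', 'num' }
In F → F C F: C is followed by F, add FIRST(F) \ {ε} = { ';', 'num' }
In C → ; C: C is at the end; this adds FOLLOW(C) to itself — nothing new

Taking the union: FOLLOW(C) = { $, ';', 'num' }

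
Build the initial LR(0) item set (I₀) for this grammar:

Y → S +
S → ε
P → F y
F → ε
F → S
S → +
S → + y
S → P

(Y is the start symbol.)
First, augment the grammar with Y' → Y
I₀ = CLOSURE({ [Y' → . Y] }):
  [Y' → . Y] has the dot before Y: add [Y → . S +]
  [Y → . S +] has the dot before S: add [S → .], [S → . +], [S → . + y], [S → . P]
  [S → . P] has the dot before P: add [P → . F y]
  [P → . F y] has the dot before F: add [F → .], [F → . S]
No further items can be added.

I₀ = { [F → . S], [F → .], [P → . F y], [S → . + y], [S → . +], [S → . P], [S → .], [Y → . S +], [Y' → . Y] }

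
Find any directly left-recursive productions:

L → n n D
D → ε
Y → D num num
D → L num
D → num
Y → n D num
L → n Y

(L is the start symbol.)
No direct left recursion

L → n n D: starts with n
D → ε: starts with ε
Y → D num num: starts with D
D → L num: starts with L
D → num: starts with num
Y → n D num: starts with n
L → n Y: starts with n

No direct left recursion found.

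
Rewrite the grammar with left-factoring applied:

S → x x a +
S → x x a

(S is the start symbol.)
S → x x a S'
S' → +
S' → ε

Left-factoring transforms A → αβ₁ | αβ₂ into A → αA' and A' → β₁ | β₂
(α is the longest common prefix among the alternatives). Repeat until
no nonterminal has two alternatives with a common prefix.

Round 1: S has alternatives sharing prefix 'x x a'. Introduce S': S → x x a S'
  Add: S' → +
  Add: S' → ε

No remaining common prefixes — done.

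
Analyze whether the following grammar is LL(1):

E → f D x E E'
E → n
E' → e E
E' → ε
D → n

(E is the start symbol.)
Relevant sets:
  FOLLOW(E') = { $, 'e' }

For E:
  PREDICT(E → f D x E E') = { 'f' }
  PREDICT(E → n) = { 'n' }
For E':
  PREDICT(E' → e E) = { 'e' }
  PREDICT(E' → ε) = { $, 'e' }
D has a single production, so nothing to check there.

Conflict found: Predict set conflict for E': { 'e' }
The grammar is NOT LL(1).

Answer: No. Predict set conflict for E': { 'e' }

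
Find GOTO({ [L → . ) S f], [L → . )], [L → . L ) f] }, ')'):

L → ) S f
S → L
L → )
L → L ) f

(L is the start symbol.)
{ [L → ) . S f], [L → ) .], [L → . ) S f], [L → . )], [L → . L ) f], [S → . L] }

GOTO(I, ')') = CLOSURE({ [A → αX.β] : [A → α.Xβ] ∈ I, X = ')' })

Items with dot before ')', with the dot advanced:
  [L → . )] → [L → ) .]
  [L → . ) S f] → [L → ) . S f]
Closure of the advanced items:
  [L → ) . S f] has the dot before S: add [S → . L]
  [S → . L] has the dot before L: add [L → . ) S f], [L → . )], [L → . L ) f]

GOTO = { [L → ) . S f], [L → ) .], [L → . ) S f], [L → . )], [L → . L ) f], [S → . L] }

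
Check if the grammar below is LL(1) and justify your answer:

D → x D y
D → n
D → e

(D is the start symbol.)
Yes, the grammar is LL(1).

A grammar is LL(1) if for each non-terminal N with multiple productions, the predict sets of those productions are pairwise disjoint, where PREDICT(N → α) = (FIRST(α) \ {ε}) ∪ (FOLLOW(N) if α ⇒* ε).

For D:
  PREDICT(D → x D y) = { 'x' }
  PREDICT(D → n) = { 'n' }
  PREDICT(D → e) = { 'e' }

All predict sets are disjoint. The grammar IS LL(1).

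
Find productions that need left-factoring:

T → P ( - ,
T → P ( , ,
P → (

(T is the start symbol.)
Left-factoring is needed when two productions for the same non-terminal
share a common prefix on the right-hand side.

Productions for T:
  T → P ( - ,
  T → P ( , ,

Found common prefix 'P (' in productions for T

Answer: Yes, T has productions with common prefix 'P ('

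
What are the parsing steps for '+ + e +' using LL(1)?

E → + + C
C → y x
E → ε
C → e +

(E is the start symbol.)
Stack is shown with the top on the left.

Stack    Input      Action
--------------------------
E $      + + e + $  output E → + + C
+ + C $  + + e + $  match '+'
+ C $    + e + $    match '+'
C $      e + $      output C → e +
e + $    e + $      match 'e'
+ $      + $        match '+'
$        $          accept

The string is accepted.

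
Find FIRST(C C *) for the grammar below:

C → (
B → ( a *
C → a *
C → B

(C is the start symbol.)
FIRST sets of the non-terminals involved (from the grammar, by fixed-point iteration):
  FIRST(C) = { '(', 'a' }

To compute FIRST(C C *), process the symbols left to right:
Symbol C is a non-terminal. Add FIRST(C) \ {ε} = { '(', 'a' }
C is not nullable (ε ∉ FIRST(C)), so stop here.
FIRST(C C *) = { '(', 'a' }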